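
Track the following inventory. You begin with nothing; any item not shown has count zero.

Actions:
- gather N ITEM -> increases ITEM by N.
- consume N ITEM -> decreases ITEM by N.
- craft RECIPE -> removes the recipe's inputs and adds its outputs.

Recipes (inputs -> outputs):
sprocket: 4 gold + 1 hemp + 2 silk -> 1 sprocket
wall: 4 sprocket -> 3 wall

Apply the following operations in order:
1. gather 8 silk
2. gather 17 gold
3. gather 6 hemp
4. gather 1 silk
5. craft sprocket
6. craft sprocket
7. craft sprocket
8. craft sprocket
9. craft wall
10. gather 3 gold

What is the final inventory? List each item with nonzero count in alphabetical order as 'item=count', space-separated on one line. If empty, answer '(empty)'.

After 1 (gather 8 silk): silk=8
After 2 (gather 17 gold): gold=17 silk=8
After 3 (gather 6 hemp): gold=17 hemp=6 silk=8
After 4 (gather 1 silk): gold=17 hemp=6 silk=9
After 5 (craft sprocket): gold=13 hemp=5 silk=7 sprocket=1
After 6 (craft sprocket): gold=9 hemp=4 silk=5 sprocket=2
After 7 (craft sprocket): gold=5 hemp=3 silk=3 sprocket=3
After 8 (craft sprocket): gold=1 hemp=2 silk=1 sprocket=4
After 9 (craft wall): gold=1 hemp=2 silk=1 wall=3
After 10 (gather 3 gold): gold=4 hemp=2 silk=1 wall=3

Answer: gold=4 hemp=2 silk=1 wall=3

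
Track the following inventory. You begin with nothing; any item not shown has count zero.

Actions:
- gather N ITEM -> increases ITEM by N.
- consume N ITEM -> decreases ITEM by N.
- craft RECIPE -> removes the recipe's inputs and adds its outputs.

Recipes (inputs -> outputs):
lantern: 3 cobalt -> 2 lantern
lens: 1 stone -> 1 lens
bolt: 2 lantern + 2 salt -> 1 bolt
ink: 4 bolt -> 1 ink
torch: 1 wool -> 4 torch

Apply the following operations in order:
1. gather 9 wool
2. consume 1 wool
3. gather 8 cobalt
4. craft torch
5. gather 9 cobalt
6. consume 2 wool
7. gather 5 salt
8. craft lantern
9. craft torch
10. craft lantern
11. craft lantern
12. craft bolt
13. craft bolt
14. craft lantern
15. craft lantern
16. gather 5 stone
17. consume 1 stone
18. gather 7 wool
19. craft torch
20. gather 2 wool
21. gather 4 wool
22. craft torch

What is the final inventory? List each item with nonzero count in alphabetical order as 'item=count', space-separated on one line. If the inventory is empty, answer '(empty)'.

After 1 (gather 9 wool): wool=9
After 2 (consume 1 wool): wool=8
After 3 (gather 8 cobalt): cobalt=8 wool=8
After 4 (craft torch): cobalt=8 torch=4 wool=7
After 5 (gather 9 cobalt): cobalt=17 torch=4 wool=7
After 6 (consume 2 wool): cobalt=17 torch=4 wool=5
After 7 (gather 5 salt): cobalt=17 salt=5 torch=4 wool=5
After 8 (craft lantern): cobalt=14 lantern=2 salt=5 torch=4 wool=5
After 9 (craft torch): cobalt=14 lantern=2 salt=5 torch=8 wool=4
After 10 (craft lantern): cobalt=11 lantern=4 salt=5 torch=8 wool=4
After 11 (craft lantern): cobalt=8 lantern=6 salt=5 torch=8 wool=4
After 12 (craft bolt): bolt=1 cobalt=8 lantern=4 salt=3 torch=8 wool=4
After 13 (craft bolt): bolt=2 cobalt=8 lantern=2 salt=1 torch=8 wool=4
After 14 (craft lantern): bolt=2 cobalt=5 lantern=4 salt=1 torch=8 wool=4
After 15 (craft lantern): bolt=2 cobalt=2 lantern=6 salt=1 torch=8 wool=4
After 16 (gather 5 stone): bolt=2 cobalt=2 lantern=6 salt=1 stone=5 torch=8 wool=4
After 17 (consume 1 stone): bolt=2 cobalt=2 lantern=6 salt=1 stone=4 torch=8 wool=4
After 18 (gather 7 wool): bolt=2 cobalt=2 lantern=6 salt=1 stone=4 torch=8 wool=11
After 19 (craft torch): bolt=2 cobalt=2 lantern=6 salt=1 stone=4 torch=12 wool=10
After 20 (gather 2 wool): bolt=2 cobalt=2 lantern=6 salt=1 stone=4 torch=12 wool=12
After 21 (gather 4 wool): bolt=2 cobalt=2 lantern=6 salt=1 stone=4 torch=12 wool=16
After 22 (craft torch): bolt=2 cobalt=2 lantern=6 salt=1 stone=4 torch=16 wool=15

Answer: bolt=2 cobalt=2 lantern=6 salt=1 stone=4 torch=16 wool=15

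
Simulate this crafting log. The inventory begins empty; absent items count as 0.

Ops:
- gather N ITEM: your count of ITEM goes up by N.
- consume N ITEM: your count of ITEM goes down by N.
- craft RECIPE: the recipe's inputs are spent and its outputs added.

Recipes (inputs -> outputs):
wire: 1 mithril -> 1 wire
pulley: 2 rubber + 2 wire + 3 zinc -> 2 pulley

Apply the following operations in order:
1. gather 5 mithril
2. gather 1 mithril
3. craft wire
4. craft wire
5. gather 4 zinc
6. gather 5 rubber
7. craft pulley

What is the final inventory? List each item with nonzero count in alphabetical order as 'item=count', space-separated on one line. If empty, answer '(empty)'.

After 1 (gather 5 mithril): mithril=5
After 2 (gather 1 mithril): mithril=6
After 3 (craft wire): mithril=5 wire=1
After 4 (craft wire): mithril=4 wire=2
After 5 (gather 4 zinc): mithril=4 wire=2 zinc=4
After 6 (gather 5 rubber): mithril=4 rubber=5 wire=2 zinc=4
After 7 (craft pulley): mithril=4 pulley=2 rubber=3 zinc=1

Answer: mithril=4 pulley=2 rubber=3 zinc=1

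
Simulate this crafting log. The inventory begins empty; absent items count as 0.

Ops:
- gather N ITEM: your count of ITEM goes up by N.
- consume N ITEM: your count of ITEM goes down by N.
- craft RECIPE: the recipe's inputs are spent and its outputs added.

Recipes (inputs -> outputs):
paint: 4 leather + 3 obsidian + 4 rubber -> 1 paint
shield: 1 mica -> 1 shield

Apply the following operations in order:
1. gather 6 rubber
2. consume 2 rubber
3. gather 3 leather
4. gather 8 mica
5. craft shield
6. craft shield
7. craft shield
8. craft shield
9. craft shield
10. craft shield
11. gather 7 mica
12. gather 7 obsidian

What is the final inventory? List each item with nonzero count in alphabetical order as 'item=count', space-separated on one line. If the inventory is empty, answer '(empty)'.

Answer: leather=3 mica=9 obsidian=7 rubber=4 shield=6

Derivation:
After 1 (gather 6 rubber): rubber=6
After 2 (consume 2 rubber): rubber=4
After 3 (gather 3 leather): leather=3 rubber=4
After 4 (gather 8 mica): leather=3 mica=8 rubber=4
After 5 (craft shield): leather=3 mica=7 rubber=4 shield=1
After 6 (craft shield): leather=3 mica=6 rubber=4 shield=2
After 7 (craft shield): leather=3 mica=5 rubber=4 shield=3
After 8 (craft shield): leather=3 mica=4 rubber=4 shield=4
After 9 (craft shield): leather=3 mica=3 rubber=4 shield=5
After 10 (craft shield): leather=3 mica=2 rubber=4 shield=6
After 11 (gather 7 mica): leather=3 mica=9 rubber=4 shield=6
After 12 (gather 7 obsidian): leather=3 mica=9 obsidian=7 rubber=4 shield=6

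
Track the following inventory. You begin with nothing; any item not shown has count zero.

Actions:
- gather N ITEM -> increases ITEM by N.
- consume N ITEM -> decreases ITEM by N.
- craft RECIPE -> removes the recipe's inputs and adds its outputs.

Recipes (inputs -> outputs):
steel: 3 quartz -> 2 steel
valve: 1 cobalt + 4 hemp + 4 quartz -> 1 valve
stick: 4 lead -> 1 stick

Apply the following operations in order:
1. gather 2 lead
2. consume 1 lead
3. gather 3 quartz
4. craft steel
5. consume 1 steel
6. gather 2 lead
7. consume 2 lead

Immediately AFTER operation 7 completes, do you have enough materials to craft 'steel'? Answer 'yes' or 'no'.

Answer: no

Derivation:
After 1 (gather 2 lead): lead=2
After 2 (consume 1 lead): lead=1
After 3 (gather 3 quartz): lead=1 quartz=3
After 4 (craft steel): lead=1 steel=2
After 5 (consume 1 steel): lead=1 steel=1
After 6 (gather 2 lead): lead=3 steel=1
After 7 (consume 2 lead): lead=1 steel=1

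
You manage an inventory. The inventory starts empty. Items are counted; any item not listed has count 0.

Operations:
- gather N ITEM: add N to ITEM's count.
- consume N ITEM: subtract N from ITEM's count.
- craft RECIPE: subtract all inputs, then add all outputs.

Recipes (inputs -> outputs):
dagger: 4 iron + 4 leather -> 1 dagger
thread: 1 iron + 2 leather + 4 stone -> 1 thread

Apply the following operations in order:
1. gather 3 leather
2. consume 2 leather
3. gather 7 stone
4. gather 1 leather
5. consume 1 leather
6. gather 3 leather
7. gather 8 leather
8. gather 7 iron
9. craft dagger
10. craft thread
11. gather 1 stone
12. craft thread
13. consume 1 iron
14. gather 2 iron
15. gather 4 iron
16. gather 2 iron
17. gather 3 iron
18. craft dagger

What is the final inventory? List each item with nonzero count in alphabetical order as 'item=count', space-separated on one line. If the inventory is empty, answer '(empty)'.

After 1 (gather 3 leather): leather=3
After 2 (consume 2 leather): leather=1
After 3 (gather 7 stone): leather=1 stone=7
After 4 (gather 1 leather): leather=2 stone=7
After 5 (consume 1 leather): leather=1 stone=7
After 6 (gather 3 leather): leather=4 stone=7
After 7 (gather 8 leather): leather=12 stone=7
After 8 (gather 7 iron): iron=7 leather=12 stone=7
After 9 (craft dagger): dagger=1 iron=3 leather=8 stone=7
After 10 (craft thread): dagger=1 iron=2 leather=6 stone=3 thread=1
After 11 (gather 1 stone): dagger=1 iron=2 leather=6 stone=4 thread=1
After 12 (craft thread): dagger=1 iron=1 leather=4 thread=2
After 13 (consume 1 iron): dagger=1 leather=4 thread=2
After 14 (gather 2 iron): dagger=1 iron=2 leather=4 thread=2
After 15 (gather 4 iron): dagger=1 iron=6 leather=4 thread=2
After 16 (gather 2 iron): dagger=1 iron=8 leather=4 thread=2
After 17 (gather 3 iron): dagger=1 iron=11 leather=4 thread=2
After 18 (craft dagger): dagger=2 iron=7 thread=2

Answer: dagger=2 iron=7 thread=2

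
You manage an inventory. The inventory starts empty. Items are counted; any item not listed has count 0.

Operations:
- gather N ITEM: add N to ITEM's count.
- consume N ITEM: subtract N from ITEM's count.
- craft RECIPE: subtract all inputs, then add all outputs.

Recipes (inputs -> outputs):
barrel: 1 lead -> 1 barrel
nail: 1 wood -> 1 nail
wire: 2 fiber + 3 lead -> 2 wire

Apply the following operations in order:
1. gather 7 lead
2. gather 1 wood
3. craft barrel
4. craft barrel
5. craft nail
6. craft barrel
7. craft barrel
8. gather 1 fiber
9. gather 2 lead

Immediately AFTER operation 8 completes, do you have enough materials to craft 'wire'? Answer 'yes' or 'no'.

Answer: no

Derivation:
After 1 (gather 7 lead): lead=7
After 2 (gather 1 wood): lead=7 wood=1
After 3 (craft barrel): barrel=1 lead=6 wood=1
After 4 (craft barrel): barrel=2 lead=5 wood=1
After 5 (craft nail): barrel=2 lead=5 nail=1
After 6 (craft barrel): barrel=3 lead=4 nail=1
After 7 (craft barrel): barrel=4 lead=3 nail=1
After 8 (gather 1 fiber): barrel=4 fiber=1 lead=3 nail=1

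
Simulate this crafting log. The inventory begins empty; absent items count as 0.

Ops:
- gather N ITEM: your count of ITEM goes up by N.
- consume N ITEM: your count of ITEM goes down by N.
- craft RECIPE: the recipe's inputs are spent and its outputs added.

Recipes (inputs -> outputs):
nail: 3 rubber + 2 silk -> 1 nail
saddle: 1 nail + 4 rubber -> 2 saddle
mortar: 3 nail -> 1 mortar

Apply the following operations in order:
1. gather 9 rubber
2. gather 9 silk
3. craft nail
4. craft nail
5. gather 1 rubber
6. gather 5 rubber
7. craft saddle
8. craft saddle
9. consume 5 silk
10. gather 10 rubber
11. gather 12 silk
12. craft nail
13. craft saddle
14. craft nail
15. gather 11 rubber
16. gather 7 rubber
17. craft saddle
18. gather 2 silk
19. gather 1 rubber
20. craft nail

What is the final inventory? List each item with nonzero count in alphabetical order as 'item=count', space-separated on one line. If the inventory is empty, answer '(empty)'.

After 1 (gather 9 rubber): rubber=9
After 2 (gather 9 silk): rubber=9 silk=9
After 3 (craft nail): nail=1 rubber=6 silk=7
After 4 (craft nail): nail=2 rubber=3 silk=5
After 5 (gather 1 rubber): nail=2 rubber=4 silk=5
After 6 (gather 5 rubber): nail=2 rubber=9 silk=5
After 7 (craft saddle): nail=1 rubber=5 saddle=2 silk=5
After 8 (craft saddle): rubber=1 saddle=4 silk=5
After 9 (consume 5 silk): rubber=1 saddle=4
After 10 (gather 10 rubber): rubber=11 saddle=4
After 11 (gather 12 silk): rubber=11 saddle=4 silk=12
After 12 (craft nail): nail=1 rubber=8 saddle=4 silk=10
After 13 (craft saddle): rubber=4 saddle=6 silk=10
After 14 (craft nail): nail=1 rubber=1 saddle=6 silk=8
After 15 (gather 11 rubber): nail=1 rubber=12 saddle=6 silk=8
After 16 (gather 7 rubber): nail=1 rubber=19 saddle=6 silk=8
After 17 (craft saddle): rubber=15 saddle=8 silk=8
After 18 (gather 2 silk): rubber=15 saddle=8 silk=10
After 19 (gather 1 rubber): rubber=16 saddle=8 silk=10
After 20 (craft nail): nail=1 rubber=13 saddle=8 silk=8

Answer: nail=1 rubber=13 saddle=8 silk=8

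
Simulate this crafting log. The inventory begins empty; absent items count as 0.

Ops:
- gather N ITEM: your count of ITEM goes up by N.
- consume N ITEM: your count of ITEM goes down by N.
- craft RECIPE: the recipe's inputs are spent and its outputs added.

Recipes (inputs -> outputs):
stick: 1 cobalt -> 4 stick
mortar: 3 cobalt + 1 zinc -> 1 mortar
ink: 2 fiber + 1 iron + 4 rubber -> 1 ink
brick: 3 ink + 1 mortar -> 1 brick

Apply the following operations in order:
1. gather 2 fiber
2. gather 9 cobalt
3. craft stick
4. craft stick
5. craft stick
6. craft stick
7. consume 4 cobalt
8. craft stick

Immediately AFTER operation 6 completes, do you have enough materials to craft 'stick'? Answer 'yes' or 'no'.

Answer: yes

Derivation:
After 1 (gather 2 fiber): fiber=2
After 2 (gather 9 cobalt): cobalt=9 fiber=2
After 3 (craft stick): cobalt=8 fiber=2 stick=4
After 4 (craft stick): cobalt=7 fiber=2 stick=8
After 5 (craft stick): cobalt=6 fiber=2 stick=12
After 6 (craft stick): cobalt=5 fiber=2 stick=16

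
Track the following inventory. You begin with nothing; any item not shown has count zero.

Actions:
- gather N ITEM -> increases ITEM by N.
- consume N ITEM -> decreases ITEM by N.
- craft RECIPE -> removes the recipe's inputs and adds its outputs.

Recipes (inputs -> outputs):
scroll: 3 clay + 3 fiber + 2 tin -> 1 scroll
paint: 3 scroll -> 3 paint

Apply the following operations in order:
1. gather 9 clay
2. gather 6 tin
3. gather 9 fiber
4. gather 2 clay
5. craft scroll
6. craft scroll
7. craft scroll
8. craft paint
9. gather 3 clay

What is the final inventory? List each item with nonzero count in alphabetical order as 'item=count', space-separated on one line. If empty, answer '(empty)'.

Answer: clay=5 paint=3

Derivation:
After 1 (gather 9 clay): clay=9
After 2 (gather 6 tin): clay=9 tin=6
After 3 (gather 9 fiber): clay=9 fiber=9 tin=6
After 4 (gather 2 clay): clay=11 fiber=9 tin=6
After 5 (craft scroll): clay=8 fiber=6 scroll=1 tin=4
After 6 (craft scroll): clay=5 fiber=3 scroll=2 tin=2
After 7 (craft scroll): clay=2 scroll=3
After 8 (craft paint): clay=2 paint=3
After 9 (gather 3 clay): clay=5 paint=3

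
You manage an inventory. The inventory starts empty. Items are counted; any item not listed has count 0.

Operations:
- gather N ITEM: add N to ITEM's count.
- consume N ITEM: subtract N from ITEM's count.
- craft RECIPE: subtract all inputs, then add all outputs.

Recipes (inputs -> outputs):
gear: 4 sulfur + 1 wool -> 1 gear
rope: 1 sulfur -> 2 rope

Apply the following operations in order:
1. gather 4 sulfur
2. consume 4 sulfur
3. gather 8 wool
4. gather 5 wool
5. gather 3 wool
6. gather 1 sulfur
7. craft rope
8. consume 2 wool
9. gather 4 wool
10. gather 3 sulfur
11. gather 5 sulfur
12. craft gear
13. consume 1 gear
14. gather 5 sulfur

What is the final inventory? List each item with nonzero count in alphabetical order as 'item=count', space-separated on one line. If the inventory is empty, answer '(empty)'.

Answer: rope=2 sulfur=9 wool=17

Derivation:
After 1 (gather 4 sulfur): sulfur=4
After 2 (consume 4 sulfur): (empty)
After 3 (gather 8 wool): wool=8
After 4 (gather 5 wool): wool=13
After 5 (gather 3 wool): wool=16
After 6 (gather 1 sulfur): sulfur=1 wool=16
After 7 (craft rope): rope=2 wool=16
After 8 (consume 2 wool): rope=2 wool=14
After 9 (gather 4 wool): rope=2 wool=18
After 10 (gather 3 sulfur): rope=2 sulfur=3 wool=18
After 11 (gather 5 sulfur): rope=2 sulfur=8 wool=18
After 12 (craft gear): gear=1 rope=2 sulfur=4 wool=17
After 13 (consume 1 gear): rope=2 sulfur=4 wool=17
After 14 (gather 5 sulfur): rope=2 sulfur=9 wool=17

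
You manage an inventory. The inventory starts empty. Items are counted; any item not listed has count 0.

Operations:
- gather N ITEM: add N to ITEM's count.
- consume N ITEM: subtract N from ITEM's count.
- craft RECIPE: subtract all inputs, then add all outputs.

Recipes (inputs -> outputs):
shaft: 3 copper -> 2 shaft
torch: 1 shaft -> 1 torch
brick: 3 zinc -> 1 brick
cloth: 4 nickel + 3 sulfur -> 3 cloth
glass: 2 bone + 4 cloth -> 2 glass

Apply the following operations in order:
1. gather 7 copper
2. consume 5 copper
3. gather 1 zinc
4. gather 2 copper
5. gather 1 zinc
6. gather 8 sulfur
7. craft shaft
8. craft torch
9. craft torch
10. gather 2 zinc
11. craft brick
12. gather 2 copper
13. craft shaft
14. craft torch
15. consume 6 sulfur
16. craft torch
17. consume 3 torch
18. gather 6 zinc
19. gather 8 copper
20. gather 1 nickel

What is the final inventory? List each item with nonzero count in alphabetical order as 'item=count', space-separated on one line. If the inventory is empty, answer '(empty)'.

Answer: brick=1 copper=8 nickel=1 sulfur=2 torch=1 zinc=7

Derivation:
After 1 (gather 7 copper): copper=7
After 2 (consume 5 copper): copper=2
After 3 (gather 1 zinc): copper=2 zinc=1
After 4 (gather 2 copper): copper=4 zinc=1
After 5 (gather 1 zinc): copper=4 zinc=2
After 6 (gather 8 sulfur): copper=4 sulfur=8 zinc=2
After 7 (craft shaft): copper=1 shaft=2 sulfur=8 zinc=2
After 8 (craft torch): copper=1 shaft=1 sulfur=8 torch=1 zinc=2
After 9 (craft torch): copper=1 sulfur=8 torch=2 zinc=2
After 10 (gather 2 zinc): copper=1 sulfur=8 torch=2 zinc=4
After 11 (craft brick): brick=1 copper=1 sulfur=8 torch=2 zinc=1
After 12 (gather 2 copper): brick=1 copper=3 sulfur=8 torch=2 zinc=1
After 13 (craft shaft): brick=1 shaft=2 sulfur=8 torch=2 zinc=1
After 14 (craft torch): brick=1 shaft=1 sulfur=8 torch=3 zinc=1
After 15 (consume 6 sulfur): brick=1 shaft=1 sulfur=2 torch=3 zinc=1
After 16 (craft torch): brick=1 sulfur=2 torch=4 zinc=1
After 17 (consume 3 torch): brick=1 sulfur=2 torch=1 zinc=1
After 18 (gather 6 zinc): brick=1 sulfur=2 torch=1 zinc=7
After 19 (gather 8 copper): brick=1 copper=8 sulfur=2 torch=1 zinc=7
After 20 (gather 1 nickel): brick=1 copper=8 nickel=1 sulfur=2 torch=1 zinc=7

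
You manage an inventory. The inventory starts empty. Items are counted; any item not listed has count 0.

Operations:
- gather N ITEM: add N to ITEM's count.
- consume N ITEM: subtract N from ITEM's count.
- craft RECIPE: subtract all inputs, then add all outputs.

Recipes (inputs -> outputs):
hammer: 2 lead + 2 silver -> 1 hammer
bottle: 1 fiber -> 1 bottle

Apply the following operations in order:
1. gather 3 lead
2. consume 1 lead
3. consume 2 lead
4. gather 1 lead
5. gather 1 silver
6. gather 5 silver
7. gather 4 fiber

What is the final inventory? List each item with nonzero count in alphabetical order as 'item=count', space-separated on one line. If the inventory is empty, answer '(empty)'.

Answer: fiber=4 lead=1 silver=6

Derivation:
After 1 (gather 3 lead): lead=3
After 2 (consume 1 lead): lead=2
After 3 (consume 2 lead): (empty)
After 4 (gather 1 lead): lead=1
After 5 (gather 1 silver): lead=1 silver=1
After 6 (gather 5 silver): lead=1 silver=6
After 7 (gather 4 fiber): fiber=4 lead=1 silver=6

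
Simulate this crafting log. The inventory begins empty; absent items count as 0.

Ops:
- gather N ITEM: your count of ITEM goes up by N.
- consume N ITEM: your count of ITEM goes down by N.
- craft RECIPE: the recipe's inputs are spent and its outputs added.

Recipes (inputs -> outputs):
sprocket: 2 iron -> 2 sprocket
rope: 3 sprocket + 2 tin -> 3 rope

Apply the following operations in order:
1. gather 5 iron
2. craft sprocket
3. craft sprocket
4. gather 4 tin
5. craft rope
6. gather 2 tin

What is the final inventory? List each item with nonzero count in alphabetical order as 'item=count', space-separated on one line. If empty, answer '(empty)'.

After 1 (gather 5 iron): iron=5
After 2 (craft sprocket): iron=3 sprocket=2
After 3 (craft sprocket): iron=1 sprocket=4
After 4 (gather 4 tin): iron=1 sprocket=4 tin=4
After 5 (craft rope): iron=1 rope=3 sprocket=1 tin=2
After 6 (gather 2 tin): iron=1 rope=3 sprocket=1 tin=4

Answer: iron=1 rope=3 sprocket=1 tin=4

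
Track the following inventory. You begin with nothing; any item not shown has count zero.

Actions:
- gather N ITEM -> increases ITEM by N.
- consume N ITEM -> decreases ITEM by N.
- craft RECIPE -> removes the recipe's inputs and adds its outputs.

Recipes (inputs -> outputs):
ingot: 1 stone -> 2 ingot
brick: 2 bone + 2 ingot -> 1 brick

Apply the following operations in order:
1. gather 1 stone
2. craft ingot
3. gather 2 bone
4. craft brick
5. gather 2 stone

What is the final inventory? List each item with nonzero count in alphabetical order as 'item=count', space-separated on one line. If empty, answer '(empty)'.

Answer: brick=1 stone=2

Derivation:
After 1 (gather 1 stone): stone=1
After 2 (craft ingot): ingot=2
After 3 (gather 2 bone): bone=2 ingot=2
After 4 (craft brick): brick=1
After 5 (gather 2 stone): brick=1 stone=2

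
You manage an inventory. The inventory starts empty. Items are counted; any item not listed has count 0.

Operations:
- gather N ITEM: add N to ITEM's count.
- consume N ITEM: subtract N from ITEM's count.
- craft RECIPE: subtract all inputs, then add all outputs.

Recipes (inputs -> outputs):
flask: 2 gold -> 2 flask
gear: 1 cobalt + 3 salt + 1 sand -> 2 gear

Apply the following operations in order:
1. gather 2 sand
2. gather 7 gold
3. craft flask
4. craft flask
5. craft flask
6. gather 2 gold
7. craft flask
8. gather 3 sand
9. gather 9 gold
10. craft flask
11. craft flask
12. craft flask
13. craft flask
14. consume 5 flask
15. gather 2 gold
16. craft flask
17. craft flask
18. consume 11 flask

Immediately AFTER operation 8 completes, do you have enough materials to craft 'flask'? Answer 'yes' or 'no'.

After 1 (gather 2 sand): sand=2
After 2 (gather 7 gold): gold=7 sand=2
After 3 (craft flask): flask=2 gold=5 sand=2
After 4 (craft flask): flask=4 gold=3 sand=2
After 5 (craft flask): flask=6 gold=1 sand=2
After 6 (gather 2 gold): flask=6 gold=3 sand=2
After 7 (craft flask): flask=8 gold=1 sand=2
After 8 (gather 3 sand): flask=8 gold=1 sand=5

Answer: no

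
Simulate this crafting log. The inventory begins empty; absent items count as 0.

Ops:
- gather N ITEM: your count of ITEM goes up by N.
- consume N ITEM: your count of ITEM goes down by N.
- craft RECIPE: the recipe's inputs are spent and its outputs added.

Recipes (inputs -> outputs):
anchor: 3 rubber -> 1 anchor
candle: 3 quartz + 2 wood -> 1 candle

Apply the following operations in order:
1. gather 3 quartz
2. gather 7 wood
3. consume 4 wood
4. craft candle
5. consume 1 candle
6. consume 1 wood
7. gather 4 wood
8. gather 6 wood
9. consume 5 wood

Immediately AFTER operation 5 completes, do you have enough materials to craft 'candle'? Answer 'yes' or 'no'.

Answer: no

Derivation:
After 1 (gather 3 quartz): quartz=3
After 2 (gather 7 wood): quartz=3 wood=7
After 3 (consume 4 wood): quartz=3 wood=3
After 4 (craft candle): candle=1 wood=1
After 5 (consume 1 candle): wood=1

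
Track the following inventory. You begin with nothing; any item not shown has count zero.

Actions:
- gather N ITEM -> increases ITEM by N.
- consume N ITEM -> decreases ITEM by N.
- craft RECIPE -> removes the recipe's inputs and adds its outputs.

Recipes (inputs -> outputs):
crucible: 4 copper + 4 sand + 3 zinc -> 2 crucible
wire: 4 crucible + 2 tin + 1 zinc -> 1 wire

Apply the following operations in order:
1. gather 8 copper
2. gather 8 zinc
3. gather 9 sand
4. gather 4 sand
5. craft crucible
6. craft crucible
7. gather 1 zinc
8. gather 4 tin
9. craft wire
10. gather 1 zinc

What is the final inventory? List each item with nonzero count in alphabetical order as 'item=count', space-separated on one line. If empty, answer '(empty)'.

Answer: sand=5 tin=2 wire=1 zinc=3

Derivation:
After 1 (gather 8 copper): copper=8
After 2 (gather 8 zinc): copper=8 zinc=8
After 3 (gather 9 sand): copper=8 sand=9 zinc=8
After 4 (gather 4 sand): copper=8 sand=13 zinc=8
After 5 (craft crucible): copper=4 crucible=2 sand=9 zinc=5
After 6 (craft crucible): crucible=4 sand=5 zinc=2
After 7 (gather 1 zinc): crucible=4 sand=5 zinc=3
After 8 (gather 4 tin): crucible=4 sand=5 tin=4 zinc=3
After 9 (craft wire): sand=5 tin=2 wire=1 zinc=2
After 10 (gather 1 zinc): sand=5 tin=2 wire=1 zinc=3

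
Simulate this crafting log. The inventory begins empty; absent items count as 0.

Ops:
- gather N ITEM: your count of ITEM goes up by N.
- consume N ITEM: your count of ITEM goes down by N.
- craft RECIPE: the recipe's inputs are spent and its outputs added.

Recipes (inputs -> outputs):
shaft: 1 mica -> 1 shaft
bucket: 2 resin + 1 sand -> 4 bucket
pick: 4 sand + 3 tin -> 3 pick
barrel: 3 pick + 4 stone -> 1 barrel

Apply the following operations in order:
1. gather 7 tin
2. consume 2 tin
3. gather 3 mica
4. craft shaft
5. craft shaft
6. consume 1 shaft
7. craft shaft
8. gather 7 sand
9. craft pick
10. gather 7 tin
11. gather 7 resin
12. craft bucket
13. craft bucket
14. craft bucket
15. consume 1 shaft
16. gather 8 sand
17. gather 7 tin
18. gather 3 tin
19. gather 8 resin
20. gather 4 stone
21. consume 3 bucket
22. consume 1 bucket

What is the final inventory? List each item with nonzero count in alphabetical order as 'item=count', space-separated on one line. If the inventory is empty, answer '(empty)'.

Answer: bucket=8 pick=3 resin=9 sand=8 shaft=1 stone=4 tin=19

Derivation:
After 1 (gather 7 tin): tin=7
After 2 (consume 2 tin): tin=5
After 3 (gather 3 mica): mica=3 tin=5
After 4 (craft shaft): mica=2 shaft=1 tin=5
After 5 (craft shaft): mica=1 shaft=2 tin=5
After 6 (consume 1 shaft): mica=1 shaft=1 tin=5
After 7 (craft shaft): shaft=2 tin=5
After 8 (gather 7 sand): sand=7 shaft=2 tin=5
After 9 (craft pick): pick=3 sand=3 shaft=2 tin=2
After 10 (gather 7 tin): pick=3 sand=3 shaft=2 tin=9
After 11 (gather 7 resin): pick=3 resin=7 sand=3 shaft=2 tin=9
After 12 (craft bucket): bucket=4 pick=3 resin=5 sand=2 shaft=2 tin=9
After 13 (craft bucket): bucket=8 pick=3 resin=3 sand=1 shaft=2 tin=9
After 14 (craft bucket): bucket=12 pick=3 resin=1 shaft=2 tin=9
After 15 (consume 1 shaft): bucket=12 pick=3 resin=1 shaft=1 tin=9
After 16 (gather 8 sand): bucket=12 pick=3 resin=1 sand=8 shaft=1 tin=9
After 17 (gather 7 tin): bucket=12 pick=3 resin=1 sand=8 shaft=1 tin=16
After 18 (gather 3 tin): bucket=12 pick=3 resin=1 sand=8 shaft=1 tin=19
After 19 (gather 8 resin): bucket=12 pick=3 resin=9 sand=8 shaft=1 tin=19
After 20 (gather 4 stone): bucket=12 pick=3 resin=9 sand=8 shaft=1 stone=4 tin=19
After 21 (consume 3 bucket): bucket=9 pick=3 resin=9 sand=8 shaft=1 stone=4 tin=19
After 22 (consume 1 bucket): bucket=8 pick=3 resin=9 sand=8 shaft=1 stone=4 tin=19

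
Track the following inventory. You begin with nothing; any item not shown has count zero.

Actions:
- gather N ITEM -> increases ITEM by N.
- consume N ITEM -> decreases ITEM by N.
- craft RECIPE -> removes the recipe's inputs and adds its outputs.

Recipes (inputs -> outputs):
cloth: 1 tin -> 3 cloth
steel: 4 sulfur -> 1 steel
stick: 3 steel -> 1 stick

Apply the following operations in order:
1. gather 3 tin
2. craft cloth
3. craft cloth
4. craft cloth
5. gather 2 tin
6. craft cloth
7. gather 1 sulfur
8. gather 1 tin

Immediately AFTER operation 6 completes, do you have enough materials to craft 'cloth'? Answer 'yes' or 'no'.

Answer: yes

Derivation:
After 1 (gather 3 tin): tin=3
After 2 (craft cloth): cloth=3 tin=2
After 3 (craft cloth): cloth=6 tin=1
After 4 (craft cloth): cloth=9
After 5 (gather 2 tin): cloth=9 tin=2
After 6 (craft cloth): cloth=12 tin=1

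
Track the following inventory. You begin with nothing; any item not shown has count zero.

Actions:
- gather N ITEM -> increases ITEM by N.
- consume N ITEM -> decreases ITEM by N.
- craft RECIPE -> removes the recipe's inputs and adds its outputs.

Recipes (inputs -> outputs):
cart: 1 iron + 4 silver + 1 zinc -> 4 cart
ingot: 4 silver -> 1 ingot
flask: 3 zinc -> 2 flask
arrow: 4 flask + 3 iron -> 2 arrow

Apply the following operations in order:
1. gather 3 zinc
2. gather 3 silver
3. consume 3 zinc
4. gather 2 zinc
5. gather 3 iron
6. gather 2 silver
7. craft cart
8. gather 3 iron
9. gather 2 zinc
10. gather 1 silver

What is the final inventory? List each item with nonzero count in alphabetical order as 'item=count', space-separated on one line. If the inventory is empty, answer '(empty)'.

After 1 (gather 3 zinc): zinc=3
After 2 (gather 3 silver): silver=3 zinc=3
After 3 (consume 3 zinc): silver=3
After 4 (gather 2 zinc): silver=3 zinc=2
After 5 (gather 3 iron): iron=3 silver=3 zinc=2
After 6 (gather 2 silver): iron=3 silver=5 zinc=2
After 7 (craft cart): cart=4 iron=2 silver=1 zinc=1
After 8 (gather 3 iron): cart=4 iron=5 silver=1 zinc=1
After 9 (gather 2 zinc): cart=4 iron=5 silver=1 zinc=3
After 10 (gather 1 silver): cart=4 iron=5 silver=2 zinc=3

Answer: cart=4 iron=5 silver=2 zinc=3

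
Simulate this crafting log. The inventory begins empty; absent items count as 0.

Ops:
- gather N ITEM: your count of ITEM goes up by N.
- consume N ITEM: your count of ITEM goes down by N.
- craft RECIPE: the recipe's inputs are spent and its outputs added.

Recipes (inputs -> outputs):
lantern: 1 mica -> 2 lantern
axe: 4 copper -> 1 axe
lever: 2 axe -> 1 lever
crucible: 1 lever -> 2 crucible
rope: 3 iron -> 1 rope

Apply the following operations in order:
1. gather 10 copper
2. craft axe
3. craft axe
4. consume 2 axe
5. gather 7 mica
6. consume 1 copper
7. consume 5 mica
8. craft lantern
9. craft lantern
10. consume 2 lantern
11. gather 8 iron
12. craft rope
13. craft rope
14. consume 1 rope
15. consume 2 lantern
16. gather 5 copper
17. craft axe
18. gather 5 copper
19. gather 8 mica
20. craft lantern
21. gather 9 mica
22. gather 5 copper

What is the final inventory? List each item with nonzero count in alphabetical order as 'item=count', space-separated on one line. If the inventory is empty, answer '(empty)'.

After 1 (gather 10 copper): copper=10
After 2 (craft axe): axe=1 copper=6
After 3 (craft axe): axe=2 copper=2
After 4 (consume 2 axe): copper=2
After 5 (gather 7 mica): copper=2 mica=7
After 6 (consume 1 copper): copper=1 mica=7
After 7 (consume 5 mica): copper=1 mica=2
After 8 (craft lantern): copper=1 lantern=2 mica=1
After 9 (craft lantern): copper=1 lantern=4
After 10 (consume 2 lantern): copper=1 lantern=2
After 11 (gather 8 iron): copper=1 iron=8 lantern=2
After 12 (craft rope): copper=1 iron=5 lantern=2 rope=1
After 13 (craft rope): copper=1 iron=2 lantern=2 rope=2
After 14 (consume 1 rope): copper=1 iron=2 lantern=2 rope=1
After 15 (consume 2 lantern): copper=1 iron=2 rope=1
After 16 (gather 5 copper): copper=6 iron=2 rope=1
After 17 (craft axe): axe=1 copper=2 iron=2 rope=1
After 18 (gather 5 copper): axe=1 copper=7 iron=2 rope=1
After 19 (gather 8 mica): axe=1 copper=7 iron=2 mica=8 rope=1
After 20 (craft lantern): axe=1 copper=7 iron=2 lantern=2 mica=7 rope=1
After 21 (gather 9 mica): axe=1 copper=7 iron=2 lantern=2 mica=16 rope=1
After 22 (gather 5 copper): axe=1 copper=12 iron=2 lantern=2 mica=16 rope=1

Answer: axe=1 copper=12 iron=2 lantern=2 mica=16 rope=1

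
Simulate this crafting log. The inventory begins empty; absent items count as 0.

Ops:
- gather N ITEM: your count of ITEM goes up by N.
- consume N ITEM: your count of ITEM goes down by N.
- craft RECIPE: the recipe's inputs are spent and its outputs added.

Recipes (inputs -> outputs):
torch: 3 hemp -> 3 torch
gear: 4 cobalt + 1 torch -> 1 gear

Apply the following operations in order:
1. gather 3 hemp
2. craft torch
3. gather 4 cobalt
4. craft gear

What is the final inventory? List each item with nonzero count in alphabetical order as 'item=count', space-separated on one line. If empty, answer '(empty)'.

Answer: gear=1 torch=2

Derivation:
After 1 (gather 3 hemp): hemp=3
After 2 (craft torch): torch=3
After 3 (gather 4 cobalt): cobalt=4 torch=3
After 4 (craft gear): gear=1 torch=2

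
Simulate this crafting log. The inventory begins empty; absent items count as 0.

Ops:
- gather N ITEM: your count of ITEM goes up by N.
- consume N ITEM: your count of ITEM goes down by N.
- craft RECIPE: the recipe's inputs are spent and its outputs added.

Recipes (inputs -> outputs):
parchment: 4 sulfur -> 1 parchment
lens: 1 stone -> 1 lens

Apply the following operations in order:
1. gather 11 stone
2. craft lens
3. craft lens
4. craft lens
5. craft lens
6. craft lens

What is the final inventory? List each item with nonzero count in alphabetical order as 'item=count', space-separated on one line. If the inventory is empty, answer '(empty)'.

Answer: lens=5 stone=6

Derivation:
After 1 (gather 11 stone): stone=11
After 2 (craft lens): lens=1 stone=10
After 3 (craft lens): lens=2 stone=9
After 4 (craft lens): lens=3 stone=8
After 5 (craft lens): lens=4 stone=7
After 6 (craft lens): lens=5 stone=6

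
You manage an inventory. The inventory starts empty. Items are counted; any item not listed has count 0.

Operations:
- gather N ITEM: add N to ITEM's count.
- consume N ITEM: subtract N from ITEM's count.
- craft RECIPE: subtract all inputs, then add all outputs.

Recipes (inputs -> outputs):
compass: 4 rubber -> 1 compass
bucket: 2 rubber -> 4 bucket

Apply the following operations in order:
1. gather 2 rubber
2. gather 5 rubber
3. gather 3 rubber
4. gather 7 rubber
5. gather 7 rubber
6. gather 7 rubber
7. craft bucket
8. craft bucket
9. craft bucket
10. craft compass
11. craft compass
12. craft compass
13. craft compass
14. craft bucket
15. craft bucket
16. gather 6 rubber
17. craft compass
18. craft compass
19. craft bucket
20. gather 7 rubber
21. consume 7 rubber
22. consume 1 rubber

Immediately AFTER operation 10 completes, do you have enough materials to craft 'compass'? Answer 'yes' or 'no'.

After 1 (gather 2 rubber): rubber=2
After 2 (gather 5 rubber): rubber=7
After 3 (gather 3 rubber): rubber=10
After 4 (gather 7 rubber): rubber=17
After 5 (gather 7 rubber): rubber=24
After 6 (gather 7 rubber): rubber=31
After 7 (craft bucket): bucket=4 rubber=29
After 8 (craft bucket): bucket=8 rubber=27
After 9 (craft bucket): bucket=12 rubber=25
After 10 (craft compass): bucket=12 compass=1 rubber=21

Answer: yes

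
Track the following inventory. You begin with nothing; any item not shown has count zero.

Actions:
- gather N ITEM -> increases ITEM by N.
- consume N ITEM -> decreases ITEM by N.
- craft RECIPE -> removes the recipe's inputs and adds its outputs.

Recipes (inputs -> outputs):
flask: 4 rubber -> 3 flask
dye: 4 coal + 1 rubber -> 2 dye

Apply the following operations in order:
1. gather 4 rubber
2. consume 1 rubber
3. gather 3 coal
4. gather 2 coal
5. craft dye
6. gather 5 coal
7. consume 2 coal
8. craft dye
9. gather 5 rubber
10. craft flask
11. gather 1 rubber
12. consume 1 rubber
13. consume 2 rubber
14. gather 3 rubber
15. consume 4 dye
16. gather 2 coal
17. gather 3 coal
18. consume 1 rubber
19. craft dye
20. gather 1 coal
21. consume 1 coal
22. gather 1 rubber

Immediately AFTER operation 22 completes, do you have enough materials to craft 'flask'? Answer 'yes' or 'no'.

Answer: no

Derivation:
After 1 (gather 4 rubber): rubber=4
After 2 (consume 1 rubber): rubber=3
After 3 (gather 3 coal): coal=3 rubber=3
After 4 (gather 2 coal): coal=5 rubber=3
After 5 (craft dye): coal=1 dye=2 rubber=2
After 6 (gather 5 coal): coal=6 dye=2 rubber=2
After 7 (consume 2 coal): coal=4 dye=2 rubber=2
After 8 (craft dye): dye=4 rubber=1
After 9 (gather 5 rubber): dye=4 rubber=6
After 10 (craft flask): dye=4 flask=3 rubber=2
After 11 (gather 1 rubber): dye=4 flask=3 rubber=3
After 12 (consume 1 rubber): dye=4 flask=3 rubber=2
After 13 (consume 2 rubber): dye=4 flask=3
After 14 (gather 3 rubber): dye=4 flask=3 rubber=3
After 15 (consume 4 dye): flask=3 rubber=3
After 16 (gather 2 coal): coal=2 flask=3 rubber=3
After 17 (gather 3 coal): coal=5 flask=3 rubber=3
After 18 (consume 1 rubber): coal=5 flask=3 rubber=2
After 19 (craft dye): coal=1 dye=2 flask=3 rubber=1
After 20 (gather 1 coal): coal=2 dye=2 flask=3 rubber=1
After 21 (consume 1 coal): coal=1 dye=2 flask=3 rubber=1
After 22 (gather 1 rubber): coal=1 dye=2 flask=3 rubber=2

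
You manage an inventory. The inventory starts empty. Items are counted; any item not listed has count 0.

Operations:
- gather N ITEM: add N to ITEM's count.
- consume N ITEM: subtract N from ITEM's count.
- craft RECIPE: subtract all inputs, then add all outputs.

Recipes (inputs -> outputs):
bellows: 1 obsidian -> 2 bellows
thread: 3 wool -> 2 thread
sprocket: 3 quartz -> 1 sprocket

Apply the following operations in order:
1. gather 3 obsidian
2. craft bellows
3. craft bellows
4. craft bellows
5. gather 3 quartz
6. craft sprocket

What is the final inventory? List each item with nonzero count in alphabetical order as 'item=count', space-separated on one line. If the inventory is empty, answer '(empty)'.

After 1 (gather 3 obsidian): obsidian=3
After 2 (craft bellows): bellows=2 obsidian=2
After 3 (craft bellows): bellows=4 obsidian=1
After 4 (craft bellows): bellows=6
After 5 (gather 3 quartz): bellows=6 quartz=3
After 6 (craft sprocket): bellows=6 sprocket=1

Answer: bellows=6 sprocket=1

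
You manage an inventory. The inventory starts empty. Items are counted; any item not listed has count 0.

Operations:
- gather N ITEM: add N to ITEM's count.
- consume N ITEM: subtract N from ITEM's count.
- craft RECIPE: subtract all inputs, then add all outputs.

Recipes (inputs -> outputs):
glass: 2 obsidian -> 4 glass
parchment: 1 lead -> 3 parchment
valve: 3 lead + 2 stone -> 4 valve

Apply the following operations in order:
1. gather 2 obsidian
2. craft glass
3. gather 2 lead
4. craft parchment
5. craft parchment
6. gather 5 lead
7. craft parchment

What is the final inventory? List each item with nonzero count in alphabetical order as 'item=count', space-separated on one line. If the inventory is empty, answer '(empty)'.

Answer: glass=4 lead=4 parchment=9

Derivation:
After 1 (gather 2 obsidian): obsidian=2
After 2 (craft glass): glass=4
After 3 (gather 2 lead): glass=4 lead=2
After 4 (craft parchment): glass=4 lead=1 parchment=3
After 5 (craft parchment): glass=4 parchment=6
After 6 (gather 5 lead): glass=4 lead=5 parchment=6
After 7 (craft parchment): glass=4 lead=4 parchment=9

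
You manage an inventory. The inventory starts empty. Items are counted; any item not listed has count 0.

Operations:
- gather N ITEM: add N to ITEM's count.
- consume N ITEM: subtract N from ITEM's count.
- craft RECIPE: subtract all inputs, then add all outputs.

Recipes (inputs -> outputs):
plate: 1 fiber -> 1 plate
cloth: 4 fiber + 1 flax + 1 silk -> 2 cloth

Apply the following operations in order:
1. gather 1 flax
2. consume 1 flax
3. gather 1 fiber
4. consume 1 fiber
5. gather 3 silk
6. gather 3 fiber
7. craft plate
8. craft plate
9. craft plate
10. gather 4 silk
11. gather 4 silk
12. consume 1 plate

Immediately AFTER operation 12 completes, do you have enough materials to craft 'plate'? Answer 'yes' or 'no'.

Answer: no

Derivation:
After 1 (gather 1 flax): flax=1
After 2 (consume 1 flax): (empty)
After 3 (gather 1 fiber): fiber=1
After 4 (consume 1 fiber): (empty)
After 5 (gather 3 silk): silk=3
After 6 (gather 3 fiber): fiber=3 silk=3
After 7 (craft plate): fiber=2 plate=1 silk=3
After 8 (craft plate): fiber=1 plate=2 silk=3
After 9 (craft plate): plate=3 silk=3
After 10 (gather 4 silk): plate=3 silk=7
After 11 (gather 4 silk): plate=3 silk=11
After 12 (consume 1 plate): plate=2 silk=11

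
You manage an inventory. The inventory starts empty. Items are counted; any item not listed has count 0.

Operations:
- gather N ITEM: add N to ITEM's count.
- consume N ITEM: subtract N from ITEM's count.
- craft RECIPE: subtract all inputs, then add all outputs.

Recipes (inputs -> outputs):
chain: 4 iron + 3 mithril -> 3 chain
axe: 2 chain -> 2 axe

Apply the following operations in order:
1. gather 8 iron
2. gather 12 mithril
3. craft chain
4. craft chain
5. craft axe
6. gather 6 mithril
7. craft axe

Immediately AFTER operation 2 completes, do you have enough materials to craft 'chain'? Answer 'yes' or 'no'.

After 1 (gather 8 iron): iron=8
After 2 (gather 12 mithril): iron=8 mithril=12

Answer: yes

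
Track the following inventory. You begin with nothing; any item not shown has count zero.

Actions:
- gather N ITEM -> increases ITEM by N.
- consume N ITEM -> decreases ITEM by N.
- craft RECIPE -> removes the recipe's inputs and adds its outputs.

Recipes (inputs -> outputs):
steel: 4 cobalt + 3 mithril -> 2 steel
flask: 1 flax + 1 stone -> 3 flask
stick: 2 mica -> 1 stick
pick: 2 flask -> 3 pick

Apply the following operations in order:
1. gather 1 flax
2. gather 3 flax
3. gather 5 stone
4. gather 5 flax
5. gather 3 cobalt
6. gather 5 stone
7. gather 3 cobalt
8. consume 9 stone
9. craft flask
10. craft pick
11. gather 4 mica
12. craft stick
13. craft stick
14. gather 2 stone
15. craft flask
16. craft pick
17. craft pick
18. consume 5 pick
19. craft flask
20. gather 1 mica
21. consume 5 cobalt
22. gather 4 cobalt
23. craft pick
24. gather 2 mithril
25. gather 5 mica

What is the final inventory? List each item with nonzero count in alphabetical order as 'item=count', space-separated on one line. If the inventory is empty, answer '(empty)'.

Answer: cobalt=5 flask=1 flax=6 mica=6 mithril=2 pick=7 stick=2

Derivation:
After 1 (gather 1 flax): flax=1
After 2 (gather 3 flax): flax=4
After 3 (gather 5 stone): flax=4 stone=5
After 4 (gather 5 flax): flax=9 stone=5
After 5 (gather 3 cobalt): cobalt=3 flax=9 stone=5
After 6 (gather 5 stone): cobalt=3 flax=9 stone=10
After 7 (gather 3 cobalt): cobalt=6 flax=9 stone=10
After 8 (consume 9 stone): cobalt=6 flax=9 stone=1
After 9 (craft flask): cobalt=6 flask=3 flax=8
After 10 (craft pick): cobalt=6 flask=1 flax=8 pick=3
After 11 (gather 4 mica): cobalt=6 flask=1 flax=8 mica=4 pick=3
After 12 (craft stick): cobalt=6 flask=1 flax=8 mica=2 pick=3 stick=1
After 13 (craft stick): cobalt=6 flask=1 flax=8 pick=3 stick=2
After 14 (gather 2 stone): cobalt=6 flask=1 flax=8 pick=3 stick=2 stone=2
After 15 (craft flask): cobalt=6 flask=4 flax=7 pick=3 stick=2 stone=1
After 16 (craft pick): cobalt=6 flask=2 flax=7 pick=6 stick=2 stone=1
After 17 (craft pick): cobalt=6 flax=7 pick=9 stick=2 stone=1
After 18 (consume 5 pick): cobalt=6 flax=7 pick=4 stick=2 stone=1
After 19 (craft flask): cobalt=6 flask=3 flax=6 pick=4 stick=2
After 20 (gather 1 mica): cobalt=6 flask=3 flax=6 mica=1 pick=4 stick=2
After 21 (consume 5 cobalt): cobalt=1 flask=3 flax=6 mica=1 pick=4 stick=2
After 22 (gather 4 cobalt): cobalt=5 flask=3 flax=6 mica=1 pick=4 stick=2
After 23 (craft pick): cobalt=5 flask=1 flax=6 mica=1 pick=7 stick=2
After 24 (gather 2 mithril): cobalt=5 flask=1 flax=6 mica=1 mithril=2 pick=7 stick=2
After 25 (gather 5 mica): cobalt=5 flask=1 flax=6 mica=6 mithril=2 pick=7 stick=2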